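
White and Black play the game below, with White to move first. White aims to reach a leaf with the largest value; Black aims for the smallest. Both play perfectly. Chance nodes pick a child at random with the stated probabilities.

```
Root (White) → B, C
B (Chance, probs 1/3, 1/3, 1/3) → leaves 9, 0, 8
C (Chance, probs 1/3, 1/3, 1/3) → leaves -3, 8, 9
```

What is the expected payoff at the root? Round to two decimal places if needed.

5.67

B (Chance): 1/3·9 + 1/3·0 + 1/3·8 = 5.67
C (Chance): 1/3·-3 + 1/3·8 + 1/3·9 = 4.67
Root (White): max(5.67, 4.67) = 5.67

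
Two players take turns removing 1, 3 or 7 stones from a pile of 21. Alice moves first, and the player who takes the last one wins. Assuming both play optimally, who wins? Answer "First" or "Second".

Mark each pile size as W (mover wins) or L (mover loses):
i:   0  1  2  3  4  5  6  7  8  9 10 11 12 13 14 15 16 17 18 19 20 21
     L  W  L  W  L  W  L  W  L  W  L  W  L  W  L  W  L  W  L  W  L  W
Position 21 is W, so the first player wins.

First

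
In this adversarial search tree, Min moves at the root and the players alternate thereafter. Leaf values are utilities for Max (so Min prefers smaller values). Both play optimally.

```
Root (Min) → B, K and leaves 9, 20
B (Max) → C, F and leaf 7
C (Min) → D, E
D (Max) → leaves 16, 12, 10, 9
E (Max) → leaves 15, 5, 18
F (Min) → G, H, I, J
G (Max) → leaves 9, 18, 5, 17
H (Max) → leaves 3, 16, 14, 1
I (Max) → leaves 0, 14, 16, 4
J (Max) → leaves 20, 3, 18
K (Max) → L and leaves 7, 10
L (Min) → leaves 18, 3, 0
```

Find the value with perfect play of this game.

D (Max): max(16, 12, 10, 9) = 16
E (Max): max(15, 5, 18) = 18
C (Min): min(16, 18) = 16
G (Max): max(9, 18, 5, 17) = 18
H (Max): max(3, 16, 14, 1) = 16
I (Max): max(0, 14, 16, 4) = 16
J (Max): max(20, 3, 18) = 20
F (Min): min(18, 16, 16, 20) = 16
B (Max): max(16, 16, 7) = 16
L (Min): min(18, 3, 0) = 0
K (Max): max(0, 7, 10) = 10
Root (Min): min(16, 10, 9, 20) = 9

9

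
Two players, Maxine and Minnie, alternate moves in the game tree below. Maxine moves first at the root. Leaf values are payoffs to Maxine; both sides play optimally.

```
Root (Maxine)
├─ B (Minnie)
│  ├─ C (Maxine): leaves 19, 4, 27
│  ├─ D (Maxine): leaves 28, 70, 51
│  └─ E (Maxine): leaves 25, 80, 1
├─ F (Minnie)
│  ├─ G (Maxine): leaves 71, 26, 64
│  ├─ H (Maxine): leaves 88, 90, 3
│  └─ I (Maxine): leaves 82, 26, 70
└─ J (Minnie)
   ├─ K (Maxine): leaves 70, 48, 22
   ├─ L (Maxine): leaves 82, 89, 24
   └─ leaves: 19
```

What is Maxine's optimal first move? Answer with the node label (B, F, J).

C (Maxine): max(19, 4, 27) = 27
D (Maxine): max(28, 70, 51) = 70
E (Maxine): max(25, 80, 1) = 80
B (Minnie): min(27, 70, 80) = 27
G (Maxine): max(71, 26, 64) = 71
H (Maxine): max(88, 90, 3) = 90
I (Maxine): max(82, 26, 70) = 82
F (Minnie): min(71, 90, 82) = 71
K (Maxine): max(70, 48, 22) = 70
L (Maxine): max(82, 89, 24) = 89
J (Minnie): min(70, 89, 19) = 19
Root (Maxine): max(27, 71, 19) = 71
Maxine picks the child with the highest value: F (value 71).

F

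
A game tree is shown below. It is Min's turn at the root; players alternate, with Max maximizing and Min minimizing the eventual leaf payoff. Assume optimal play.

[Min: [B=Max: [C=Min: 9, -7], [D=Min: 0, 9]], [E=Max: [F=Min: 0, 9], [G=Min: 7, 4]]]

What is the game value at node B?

C: min(9, -7) = -7
D: min(0, 9) = 0
B: max(-7, 0) = 0

0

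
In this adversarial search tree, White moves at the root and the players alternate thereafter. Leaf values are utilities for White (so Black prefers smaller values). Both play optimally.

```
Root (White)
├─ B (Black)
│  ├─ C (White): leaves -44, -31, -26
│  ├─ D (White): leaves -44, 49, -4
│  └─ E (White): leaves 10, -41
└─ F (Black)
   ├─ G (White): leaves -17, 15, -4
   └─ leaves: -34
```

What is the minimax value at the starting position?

-26

C (White): max(-44, -31, -26) = -26
D (White): max(-44, 49, -4) = 49
E (White): max(10, -41) = 10
B (Black): min(-26, 49, 10) = -26
G (White): max(-17, 15, -4) = 15
F (Black): min(15, -34) = -34
Root (White): max(-26, -34) = -26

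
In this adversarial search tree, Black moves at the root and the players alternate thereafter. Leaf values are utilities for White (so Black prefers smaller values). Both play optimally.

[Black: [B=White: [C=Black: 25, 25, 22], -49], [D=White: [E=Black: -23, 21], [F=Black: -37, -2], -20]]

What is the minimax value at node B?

C: min(25, 25, 22) = 22
B: max(22, -49) = 22

22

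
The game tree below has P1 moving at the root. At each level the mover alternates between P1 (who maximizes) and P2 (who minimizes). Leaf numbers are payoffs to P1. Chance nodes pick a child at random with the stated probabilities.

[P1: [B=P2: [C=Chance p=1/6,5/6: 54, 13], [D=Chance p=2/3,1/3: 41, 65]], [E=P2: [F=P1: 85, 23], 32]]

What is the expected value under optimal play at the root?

32

C (Chance): 1/6·54 + 5/6·13 = 19.83
D (Chance): 2/3·41 + 1/3·65 = 49
B (P2): min(19.83, 49) = 19.83
F (P1): max(85, 23) = 85
E (P2): min(85, 32) = 32
Root (P1): max(19.83, 32) = 32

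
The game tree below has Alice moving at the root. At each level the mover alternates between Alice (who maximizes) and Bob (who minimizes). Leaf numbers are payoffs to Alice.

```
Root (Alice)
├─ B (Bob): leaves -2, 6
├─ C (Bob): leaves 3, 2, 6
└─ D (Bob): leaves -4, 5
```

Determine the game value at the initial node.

B (Bob): min(-2, 6) = -2
C (Bob): min(3, 2, 6) = 2
D (Bob): min(-4, 5) = -4
Root (Alice): max(-2, 2, -4) = 2

2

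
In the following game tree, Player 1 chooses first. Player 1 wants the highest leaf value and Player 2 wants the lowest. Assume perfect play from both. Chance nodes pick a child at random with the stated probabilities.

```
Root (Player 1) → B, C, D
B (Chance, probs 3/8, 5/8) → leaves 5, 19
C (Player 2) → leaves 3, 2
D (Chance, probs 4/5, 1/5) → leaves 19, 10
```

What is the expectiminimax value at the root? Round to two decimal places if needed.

17.2

B (Chance): 3/8·5 + 5/8·19 = 13.75
C (Player 2): min(3, 2) = 2
D (Chance): 4/5·19 + 1/5·10 = 17.2
Root (Player 1): max(13.75, 2, 17.2) = 17.2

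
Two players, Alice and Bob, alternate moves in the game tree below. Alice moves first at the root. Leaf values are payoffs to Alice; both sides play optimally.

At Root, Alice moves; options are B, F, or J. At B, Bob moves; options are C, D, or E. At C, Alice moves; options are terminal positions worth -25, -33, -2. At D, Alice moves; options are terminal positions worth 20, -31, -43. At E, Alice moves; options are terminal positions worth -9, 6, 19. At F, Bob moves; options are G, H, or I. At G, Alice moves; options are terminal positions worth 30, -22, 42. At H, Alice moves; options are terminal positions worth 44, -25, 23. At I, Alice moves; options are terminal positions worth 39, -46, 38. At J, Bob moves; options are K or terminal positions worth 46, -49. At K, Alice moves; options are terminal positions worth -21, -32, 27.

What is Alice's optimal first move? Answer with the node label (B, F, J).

F

C (Alice): max(-25, -33, -2) = -2
D (Alice): max(20, -31, -43) = 20
E (Alice): max(-9, 6, 19) = 19
B (Bob): min(-2, 20, 19) = -2
G (Alice): max(30, -22, 42) = 42
H (Alice): max(44, -25, 23) = 44
I (Alice): max(39, -46, 38) = 39
F (Bob): min(42, 44, 39) = 39
K (Alice): max(-21, -32, 27) = 27
J (Bob): min(27, 46, -49) = -49
Root (Alice): max(-2, 39, -49) = 39
Alice picks the child with the highest value: F (value 39).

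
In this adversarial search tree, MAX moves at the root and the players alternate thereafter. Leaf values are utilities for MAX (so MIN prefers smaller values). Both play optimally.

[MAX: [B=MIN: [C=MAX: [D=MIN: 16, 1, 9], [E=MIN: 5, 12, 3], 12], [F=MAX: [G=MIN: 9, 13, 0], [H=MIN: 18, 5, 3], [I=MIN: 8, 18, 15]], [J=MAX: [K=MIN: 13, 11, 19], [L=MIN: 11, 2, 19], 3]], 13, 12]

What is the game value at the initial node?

D (MIN): min(16, 1, 9) = 1
E (MIN): min(5, 12, 3) = 3
C (MAX): max(1, 3, 12) = 12
G (MIN): min(9, 13, 0) = 0
H (MIN): min(18, 5, 3) = 3
I (MIN): min(8, 18, 15) = 8
F (MAX): max(0, 3, 8) = 8
K (MIN): min(13, 11, 19) = 11
L (MIN): min(11, 2, 19) = 2
J (MAX): max(11, 2, 3) = 11
B (MIN): min(12, 8, 11) = 8
Root (MAX): max(8, 13, 12) = 13

13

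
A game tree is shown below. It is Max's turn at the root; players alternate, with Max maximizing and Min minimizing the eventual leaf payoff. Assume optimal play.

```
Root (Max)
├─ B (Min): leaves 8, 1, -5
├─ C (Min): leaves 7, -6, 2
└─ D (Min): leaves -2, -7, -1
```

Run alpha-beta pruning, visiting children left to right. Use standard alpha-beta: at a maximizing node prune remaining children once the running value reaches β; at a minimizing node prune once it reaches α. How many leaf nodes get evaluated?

7

B [α=-∞,β=+∞]: v=-5
C [α=-5,β=+∞]: v=-6 after child 2 ≤ α → α-cutoff, skip 1
D [α=-5,β=+∞]: v=-7 after child 2 ≤ α → α-cutoff, skip 1
Root [α=-∞,β=+∞]: v=-5
Leaves evaluated: 7 of 9.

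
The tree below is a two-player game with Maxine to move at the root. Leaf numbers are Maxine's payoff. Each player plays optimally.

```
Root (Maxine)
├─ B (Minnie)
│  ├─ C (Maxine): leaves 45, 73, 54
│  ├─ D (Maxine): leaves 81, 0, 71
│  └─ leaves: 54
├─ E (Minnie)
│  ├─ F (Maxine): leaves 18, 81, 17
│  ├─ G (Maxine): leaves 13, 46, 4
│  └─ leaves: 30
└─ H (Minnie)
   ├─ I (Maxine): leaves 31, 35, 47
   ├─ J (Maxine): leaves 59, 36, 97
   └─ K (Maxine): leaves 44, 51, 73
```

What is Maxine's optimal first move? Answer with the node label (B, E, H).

C (Maxine): max(45, 73, 54) = 73
D (Maxine): max(81, 0, 71) = 81
B (Minnie): min(73, 81, 54) = 54
F (Maxine): max(18, 81, 17) = 81
G (Maxine): max(13, 46, 4) = 46
E (Minnie): min(81, 46, 30) = 30
I (Maxine): max(31, 35, 47) = 47
J (Maxine): max(59, 36, 97) = 97
K (Maxine): max(44, 51, 73) = 73
H (Minnie): min(47, 97, 73) = 47
Root (Maxine): max(54, 30, 47) = 54
Maxine picks the child with the highest value: B (value 54).

B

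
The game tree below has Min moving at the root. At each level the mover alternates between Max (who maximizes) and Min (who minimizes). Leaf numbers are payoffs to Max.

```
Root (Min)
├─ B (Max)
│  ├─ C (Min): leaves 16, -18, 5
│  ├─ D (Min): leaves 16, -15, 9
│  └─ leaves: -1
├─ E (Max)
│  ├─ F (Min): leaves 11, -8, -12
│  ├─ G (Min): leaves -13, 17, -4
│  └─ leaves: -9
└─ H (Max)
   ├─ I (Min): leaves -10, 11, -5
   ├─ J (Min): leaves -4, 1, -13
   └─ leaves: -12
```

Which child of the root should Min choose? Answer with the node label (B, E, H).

C (Min): min(16, -18, 5) = -18
D (Min): min(16, -15, 9) = -15
B (Max): max(-18, -15, -1) = -1
F (Min): min(11, -8, -12) = -12
G (Min): min(-13, 17, -4) = -13
E (Max): max(-12, -13, -9) = -9
I (Min): min(-10, 11, -5) = -10
J (Min): min(-4, 1, -13) = -13
H (Max): max(-10, -13, -12) = -10
Root (Min): min(-1, -9, -10) = -10
Min picks the child with the lowest value: H (value -10).

H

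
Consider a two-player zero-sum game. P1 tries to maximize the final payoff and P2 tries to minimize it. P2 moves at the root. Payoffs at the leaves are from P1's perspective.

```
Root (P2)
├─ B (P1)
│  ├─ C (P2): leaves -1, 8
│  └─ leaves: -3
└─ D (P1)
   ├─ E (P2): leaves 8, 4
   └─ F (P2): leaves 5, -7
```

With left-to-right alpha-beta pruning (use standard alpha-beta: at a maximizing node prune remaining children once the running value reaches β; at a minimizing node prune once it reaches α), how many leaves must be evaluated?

C [α=-∞,β=+∞]: v=-1
B [α=-∞,β=+∞]: v=-1
E [α=-∞,β=-1]: v=4
D [α=-∞,β=-1]: v=4 after child 1 ≥ β → β-cutoff, skip 1
Root [α=-∞,β=+∞]: v=-1
Leaves evaluated: 5 of 7.

5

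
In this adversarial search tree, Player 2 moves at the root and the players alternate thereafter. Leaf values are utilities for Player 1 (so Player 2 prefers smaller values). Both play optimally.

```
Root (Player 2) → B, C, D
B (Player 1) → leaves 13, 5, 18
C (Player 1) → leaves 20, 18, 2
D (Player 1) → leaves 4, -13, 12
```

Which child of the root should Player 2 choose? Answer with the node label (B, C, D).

B (Player 1): max(13, 5, 18) = 18
C (Player 1): max(20, 18, 2) = 20
D (Player 1): max(4, -13, 12) = 12
Root (Player 2): min(18, 20, 12) = 12
Player 2 picks the child with the lowest value: D (value 12).

D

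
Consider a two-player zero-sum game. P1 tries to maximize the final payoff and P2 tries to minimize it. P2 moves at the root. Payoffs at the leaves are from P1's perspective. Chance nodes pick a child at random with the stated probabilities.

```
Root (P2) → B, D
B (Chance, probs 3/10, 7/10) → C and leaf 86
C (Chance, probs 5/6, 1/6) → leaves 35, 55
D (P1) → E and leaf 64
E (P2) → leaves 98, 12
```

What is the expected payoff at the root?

C (Chance): 5/6·35 + 1/6·55 = 38.33
B (Chance): 3/10·38.33 + 7/10·86 = 71.7
E (P2): min(98, 12) = 12
D (P1): max(12, 64) = 64
Root (P2): min(71.7, 64) = 64

64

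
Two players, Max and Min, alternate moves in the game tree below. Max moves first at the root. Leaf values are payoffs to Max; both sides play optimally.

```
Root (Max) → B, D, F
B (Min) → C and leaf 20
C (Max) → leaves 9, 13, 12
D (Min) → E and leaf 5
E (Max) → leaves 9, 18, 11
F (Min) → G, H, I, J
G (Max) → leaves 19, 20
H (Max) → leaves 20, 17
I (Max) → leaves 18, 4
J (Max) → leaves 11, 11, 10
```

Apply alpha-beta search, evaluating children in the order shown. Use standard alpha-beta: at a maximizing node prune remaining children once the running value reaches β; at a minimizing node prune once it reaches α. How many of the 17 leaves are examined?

16

C [α=-∞,β=+∞]: v=13
B [α=-∞,β=+∞]: v=13
E [α=13,β=+∞]: v=18
D [α=13,β=+∞]: v=5
G [α=13,β=+∞]: v=20
H [α=13,β=20]: v=20 after child 1 ≥ β → β-cutoff, skip 1
I [α=13,β=20]: v=18
J [α=13,β=18]: v=11
F [α=13,β=+∞]: v=11
Root [α=-∞,β=+∞]: v=13
Leaves evaluated: 16 of 17.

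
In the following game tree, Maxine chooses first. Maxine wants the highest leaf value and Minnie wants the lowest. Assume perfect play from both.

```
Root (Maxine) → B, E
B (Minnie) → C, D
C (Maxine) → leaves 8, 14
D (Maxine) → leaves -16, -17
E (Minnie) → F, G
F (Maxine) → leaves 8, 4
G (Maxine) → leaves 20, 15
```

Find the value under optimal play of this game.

8

C (Maxine): max(8, 14) = 14
D (Maxine): max(-16, -17) = -16
B (Minnie): min(14, -16) = -16
F (Maxine): max(8, 4) = 8
G (Maxine): max(20, 15) = 20
E (Minnie): min(8, 20) = 8
Root (Maxine): max(-16, 8) = 8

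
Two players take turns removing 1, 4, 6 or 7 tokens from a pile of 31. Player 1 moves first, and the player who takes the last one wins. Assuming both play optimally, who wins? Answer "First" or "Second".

Second

i:   0  1  2  3  4  5  6  7  8  9 10 11 12 13 14 15 16 17 18 19 20 21 22 23 24 25 26 27 28 29 30 31
     L  W  L  W  W  L  W  W  W  W  L  W  W  L  W  L  W  W  L  W  W  W  W  L  W  W  L  W  L  W  W  L
Position 31 is L, so the second player wins.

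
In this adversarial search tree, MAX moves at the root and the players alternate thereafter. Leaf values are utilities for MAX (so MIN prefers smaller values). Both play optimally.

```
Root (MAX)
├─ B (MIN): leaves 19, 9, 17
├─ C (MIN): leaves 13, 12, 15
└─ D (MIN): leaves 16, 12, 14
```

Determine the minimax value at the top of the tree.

B (MIN): min(19, 9, 17) = 9
C (MIN): min(13, 12, 15) = 12
D (MIN): min(16, 12, 14) = 12
Root (MAX): max(9, 12, 12) = 12

12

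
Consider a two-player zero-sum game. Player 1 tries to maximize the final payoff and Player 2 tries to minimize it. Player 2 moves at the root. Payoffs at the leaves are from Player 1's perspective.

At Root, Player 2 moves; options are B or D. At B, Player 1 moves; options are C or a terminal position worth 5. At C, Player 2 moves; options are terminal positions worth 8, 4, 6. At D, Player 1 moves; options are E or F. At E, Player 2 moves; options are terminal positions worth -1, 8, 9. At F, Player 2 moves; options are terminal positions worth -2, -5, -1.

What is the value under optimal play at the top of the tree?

-1

C (Player 2): min(8, 4, 6) = 4
B (Player 1): max(4, 5) = 5
E (Player 2): min(-1, 8, 9) = -1
F (Player 2): min(-2, -5, -1) = -5
D (Player 1): max(-1, -5) = -1
Root (Player 2): min(5, -1) = -1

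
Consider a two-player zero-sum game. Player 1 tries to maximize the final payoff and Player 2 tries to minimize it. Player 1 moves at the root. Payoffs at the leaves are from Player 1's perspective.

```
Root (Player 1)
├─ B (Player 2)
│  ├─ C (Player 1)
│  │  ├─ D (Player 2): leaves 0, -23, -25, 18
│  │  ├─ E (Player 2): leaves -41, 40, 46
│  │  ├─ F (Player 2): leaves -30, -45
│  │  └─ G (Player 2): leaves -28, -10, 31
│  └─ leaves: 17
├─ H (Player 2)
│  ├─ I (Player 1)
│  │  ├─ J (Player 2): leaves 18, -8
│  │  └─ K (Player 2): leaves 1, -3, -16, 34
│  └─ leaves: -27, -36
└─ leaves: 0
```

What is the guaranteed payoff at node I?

-8

J: min(18, -8) = -8
K: min(1, -3, -16, 34) = -16
I: max(-8, -16) = -8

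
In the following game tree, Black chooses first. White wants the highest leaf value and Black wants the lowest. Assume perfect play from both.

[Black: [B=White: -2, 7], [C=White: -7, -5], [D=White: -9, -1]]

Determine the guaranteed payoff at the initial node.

-5

B (White): max(-2, 7) = 7
C (White): max(-7, -5) = -5
D (White): max(-9, -1) = -1
Root (Black): min(7, -5, -1) = -5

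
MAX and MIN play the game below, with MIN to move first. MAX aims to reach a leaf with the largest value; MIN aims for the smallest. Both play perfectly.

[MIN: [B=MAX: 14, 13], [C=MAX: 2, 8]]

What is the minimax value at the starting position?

8

B (MAX): max(14, 13) = 14
C (MAX): max(2, 8) = 8
Root (MIN): min(14, 8) = 8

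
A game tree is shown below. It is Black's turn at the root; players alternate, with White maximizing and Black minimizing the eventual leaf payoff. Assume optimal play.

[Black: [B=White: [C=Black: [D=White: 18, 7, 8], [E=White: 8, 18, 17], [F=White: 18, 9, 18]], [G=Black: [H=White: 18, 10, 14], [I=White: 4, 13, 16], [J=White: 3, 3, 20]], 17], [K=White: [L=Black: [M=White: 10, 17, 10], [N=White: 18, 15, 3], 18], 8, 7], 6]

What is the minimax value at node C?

D: max(18, 7, 8) = 18
E: max(8, 18, 17) = 18
F: max(18, 9, 18) = 18
C: min(18, 18, 18) = 18

18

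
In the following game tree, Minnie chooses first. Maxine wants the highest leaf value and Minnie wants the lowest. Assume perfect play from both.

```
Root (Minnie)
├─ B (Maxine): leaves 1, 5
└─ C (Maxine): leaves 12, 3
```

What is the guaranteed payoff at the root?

5

B (Maxine): max(1, 5) = 5
C (Maxine): max(12, 3) = 12
Root (Minnie): min(5, 12) = 5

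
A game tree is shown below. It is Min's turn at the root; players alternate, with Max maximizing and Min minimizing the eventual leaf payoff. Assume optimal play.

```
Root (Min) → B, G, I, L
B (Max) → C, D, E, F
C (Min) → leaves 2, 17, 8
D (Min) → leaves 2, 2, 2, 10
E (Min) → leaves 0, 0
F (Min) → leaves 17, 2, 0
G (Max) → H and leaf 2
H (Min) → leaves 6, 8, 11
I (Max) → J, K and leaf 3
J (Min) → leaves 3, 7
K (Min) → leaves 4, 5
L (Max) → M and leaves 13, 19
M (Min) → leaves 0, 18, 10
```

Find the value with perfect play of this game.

2

C (Min): min(2, 17, 8) = 2
D (Min): min(2, 2, 2, 10) = 2
E (Min): min(0, 0) = 0
F (Min): min(17, 2, 0) = 0
B (Max): max(2, 2, 0, 0) = 2
H (Min): min(6, 8, 11) = 6
G (Max): max(6, 2) = 6
J (Min): min(3, 7) = 3
K (Min): min(4, 5) = 4
I (Max): max(3, 4, 3) = 4
M (Min): min(0, 18, 10) = 0
L (Max): max(0, 13, 19) = 19
Root (Min): min(2, 6, 4, 19) = 2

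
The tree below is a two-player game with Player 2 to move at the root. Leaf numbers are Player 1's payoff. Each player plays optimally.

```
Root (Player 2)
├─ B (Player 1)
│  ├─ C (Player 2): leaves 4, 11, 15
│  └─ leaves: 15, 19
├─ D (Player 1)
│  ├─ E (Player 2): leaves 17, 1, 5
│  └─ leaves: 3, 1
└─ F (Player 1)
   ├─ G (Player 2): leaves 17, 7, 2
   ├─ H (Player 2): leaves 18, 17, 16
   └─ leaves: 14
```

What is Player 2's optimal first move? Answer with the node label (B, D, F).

D

C (Player 2): min(4, 11, 15) = 4
B (Player 1): max(4, 15, 19) = 19
E (Player 2): min(17, 1, 5) = 1
D (Player 1): max(1, 3, 1) = 3
G (Player 2): min(17, 7, 2) = 2
H (Player 2): min(18, 17, 16) = 16
F (Player 1): max(2, 16, 14) = 16
Root (Player 2): min(19, 3, 16) = 3
Player 2 picks the child with the lowest value: D (value 3).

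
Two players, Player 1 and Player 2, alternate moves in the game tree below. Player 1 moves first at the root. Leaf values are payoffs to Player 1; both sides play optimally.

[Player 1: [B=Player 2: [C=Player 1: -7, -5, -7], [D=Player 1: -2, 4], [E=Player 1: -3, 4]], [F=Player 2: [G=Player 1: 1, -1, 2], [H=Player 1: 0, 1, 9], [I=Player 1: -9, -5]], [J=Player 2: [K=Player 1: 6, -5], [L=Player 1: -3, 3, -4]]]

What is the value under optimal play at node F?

-5

G: max(1, -1, 2) = 2
H: max(0, 1, 9) = 9
I: max(-9, -5) = -5
F: min(2, 9, -5) = -5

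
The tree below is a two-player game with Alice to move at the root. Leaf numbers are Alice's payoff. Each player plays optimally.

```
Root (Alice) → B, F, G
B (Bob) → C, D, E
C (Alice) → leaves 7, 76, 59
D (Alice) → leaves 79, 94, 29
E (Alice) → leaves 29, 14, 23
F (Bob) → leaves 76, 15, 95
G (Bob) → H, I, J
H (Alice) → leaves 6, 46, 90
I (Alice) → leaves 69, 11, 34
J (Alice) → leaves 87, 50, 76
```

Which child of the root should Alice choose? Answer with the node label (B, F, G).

C (Alice): max(7, 76, 59) = 76
D (Alice): max(79, 94, 29) = 94
E (Alice): max(29, 14, 23) = 29
B (Bob): min(76, 94, 29) = 29
F (Bob): min(76, 15, 95) = 15
H (Alice): max(6, 46, 90) = 90
I (Alice): max(69, 11, 34) = 69
J (Alice): max(87, 50, 76) = 87
G (Bob): min(90, 69, 87) = 69
Root (Alice): max(29, 15, 69) = 69
Alice picks the child with the highest value: G (value 69).

G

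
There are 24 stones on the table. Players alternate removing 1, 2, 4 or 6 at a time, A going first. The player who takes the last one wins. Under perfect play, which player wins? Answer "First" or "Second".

Second

Compute winning (W) and losing (L) positions by backward induction:
i:   0  1  2  3  4  5  6  7  8  9 10 11 12 13 14 15 16 17 18 19 20 21 22 23 24
     L  W  W  L  W  W  W  W  L  W  W  L  W  W  W  W  L  W  W  L  W  W  W  W  L
Position 24 is L, so the second player wins.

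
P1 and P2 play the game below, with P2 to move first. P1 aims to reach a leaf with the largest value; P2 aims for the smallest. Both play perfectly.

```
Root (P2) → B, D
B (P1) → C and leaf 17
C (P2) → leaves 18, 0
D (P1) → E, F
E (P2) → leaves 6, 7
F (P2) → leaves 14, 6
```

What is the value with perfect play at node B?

C: min(18, 0) = 0
B: max(0, 17) = 17

17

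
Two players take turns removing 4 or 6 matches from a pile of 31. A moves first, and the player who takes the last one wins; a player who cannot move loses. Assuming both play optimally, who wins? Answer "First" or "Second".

Mark each pile size as W (mover wins) or L (mover loses):
i:   0  1  2  3  4  5  6  7  8  9 10 11 12 13 14 15 16 17 18 19 20 21 22 23 24 25 26 27 28 29 30 31
     L  L  L  L  W  W  W  W  W  W  L  L  L  L  W  W  W  W  W  W  L  L  L  L  W  W  W  W  W  W  L  L
Position 31 is L, so the second player wins.

Second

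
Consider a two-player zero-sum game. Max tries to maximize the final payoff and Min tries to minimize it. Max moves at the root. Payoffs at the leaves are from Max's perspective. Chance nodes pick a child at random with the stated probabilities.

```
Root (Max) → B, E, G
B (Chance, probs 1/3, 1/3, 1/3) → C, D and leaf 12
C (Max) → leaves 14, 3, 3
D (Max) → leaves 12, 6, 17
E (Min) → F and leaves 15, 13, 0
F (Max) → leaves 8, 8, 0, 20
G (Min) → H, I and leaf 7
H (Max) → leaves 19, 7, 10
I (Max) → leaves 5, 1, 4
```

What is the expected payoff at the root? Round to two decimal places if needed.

C (Max): max(14, 3, 3) = 14
D (Max): max(12, 6, 17) = 17
B (Chance): 1/3·14 + 1/3·17 + 1/3·12 = 14.33
F (Max): max(8, 8, 0, 20) = 20
E (Min): min(20, 15, 13, 0) = 0
H (Max): max(19, 7, 10) = 19
I (Max): max(5, 1, 4) = 5
G (Min): min(19, 5, 7) = 5
Root (Max): max(14.33, 0, 5) = 14.33

14.33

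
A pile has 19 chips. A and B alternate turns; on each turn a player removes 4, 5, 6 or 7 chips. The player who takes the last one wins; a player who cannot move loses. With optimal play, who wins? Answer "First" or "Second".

i:   0  1  2  3  4  5  6  7  8  9 10 11 12 13 14 15 16 17 18 19
     L  L  L  L  W  W  W  W  W  W  W  L  L  L  L  W  W  W  W  W
Position 19 is W, so the first player wins.

First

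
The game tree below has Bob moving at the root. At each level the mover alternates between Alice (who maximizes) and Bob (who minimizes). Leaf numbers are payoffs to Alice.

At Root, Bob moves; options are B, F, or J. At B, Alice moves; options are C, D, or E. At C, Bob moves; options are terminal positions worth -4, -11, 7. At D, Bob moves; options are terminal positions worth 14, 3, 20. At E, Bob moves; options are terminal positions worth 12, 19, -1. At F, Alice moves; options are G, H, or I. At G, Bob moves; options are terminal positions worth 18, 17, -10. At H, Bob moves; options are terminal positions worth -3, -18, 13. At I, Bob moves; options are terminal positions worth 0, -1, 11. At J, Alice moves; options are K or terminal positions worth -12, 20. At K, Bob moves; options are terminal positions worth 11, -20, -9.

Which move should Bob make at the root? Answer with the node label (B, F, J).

F

C (Bob): min(-4, -11, 7) = -11
D (Bob): min(14, 3, 20) = 3
E (Bob): min(12, 19, -1) = -1
B (Alice): max(-11, 3, -1) = 3
G (Bob): min(18, 17, -10) = -10
H (Bob): min(-3, -18, 13) = -18
I (Bob): min(0, -1, 11) = -1
F (Alice): max(-10, -18, -1) = -1
K (Bob): min(11, -20, -9) = -20
J (Alice): max(-20, -12, 20) = 20
Root (Bob): min(3, -1, 20) = -1
Bob picks the child with the lowest value: F (value -1).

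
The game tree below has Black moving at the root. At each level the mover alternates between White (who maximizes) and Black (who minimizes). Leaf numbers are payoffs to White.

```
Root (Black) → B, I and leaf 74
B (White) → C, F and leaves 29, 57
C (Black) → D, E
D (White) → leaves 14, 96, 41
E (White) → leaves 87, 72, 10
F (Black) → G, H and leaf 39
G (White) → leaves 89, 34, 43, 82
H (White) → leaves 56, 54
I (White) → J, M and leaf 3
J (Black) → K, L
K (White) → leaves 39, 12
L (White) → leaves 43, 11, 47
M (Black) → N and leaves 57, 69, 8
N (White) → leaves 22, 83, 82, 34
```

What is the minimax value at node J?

K: max(39, 12) = 39
L: max(43, 11, 47) = 47
J: min(39, 47) = 39

39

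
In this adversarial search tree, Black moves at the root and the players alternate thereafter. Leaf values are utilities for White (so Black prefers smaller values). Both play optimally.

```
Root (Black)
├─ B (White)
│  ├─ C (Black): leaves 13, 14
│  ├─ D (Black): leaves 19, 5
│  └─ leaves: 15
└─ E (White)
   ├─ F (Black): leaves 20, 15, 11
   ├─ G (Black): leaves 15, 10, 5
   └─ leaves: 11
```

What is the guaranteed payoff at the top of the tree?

11

C (Black): min(13, 14) = 13
D (Black): min(19, 5) = 5
B (White): max(13, 5, 15) = 15
F (Black): min(20, 15, 11) = 11
G (Black): min(15, 10, 5) = 5
E (White): max(11, 5, 11) = 11
Root (Black): min(15, 11) = 11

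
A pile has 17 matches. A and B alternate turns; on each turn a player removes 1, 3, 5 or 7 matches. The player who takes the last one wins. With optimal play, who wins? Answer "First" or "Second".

W/L table (W = player to move can force a win):
i:   0  1  2  3  4  5  6  7  8  9 10 11 12 13 14 15 16 17
     L  W  L  W  L  W  L  W  L  W  L  W  L  W  L  W  L  W
Position 17 is W, so the first player wins.

First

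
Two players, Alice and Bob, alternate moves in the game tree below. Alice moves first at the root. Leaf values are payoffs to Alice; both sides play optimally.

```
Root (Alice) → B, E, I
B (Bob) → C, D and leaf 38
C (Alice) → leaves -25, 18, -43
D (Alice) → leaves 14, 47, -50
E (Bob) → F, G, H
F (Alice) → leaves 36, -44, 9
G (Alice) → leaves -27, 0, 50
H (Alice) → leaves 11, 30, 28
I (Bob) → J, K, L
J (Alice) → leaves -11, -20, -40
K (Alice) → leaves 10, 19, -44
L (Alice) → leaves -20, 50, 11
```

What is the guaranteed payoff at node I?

J: max(-11, -20, -40) = -11
K: max(10, 19, -44) = 19
L: max(-20, 50, 11) = 50
I: min(-11, 19, 50) = -11

-11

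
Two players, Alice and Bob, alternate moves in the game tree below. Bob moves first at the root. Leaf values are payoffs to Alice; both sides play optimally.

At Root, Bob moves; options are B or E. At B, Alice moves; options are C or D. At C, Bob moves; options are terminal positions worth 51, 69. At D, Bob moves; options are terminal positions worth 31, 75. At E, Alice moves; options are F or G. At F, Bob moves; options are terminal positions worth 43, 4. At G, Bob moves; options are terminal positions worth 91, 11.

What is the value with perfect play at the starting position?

C (Bob): min(51, 69) = 51
D (Bob): min(31, 75) = 31
B (Alice): max(51, 31) = 51
F (Bob): min(43, 4) = 4
G (Bob): min(91, 11) = 11
E (Alice): max(4, 11) = 11
Root (Bob): min(51, 11) = 11

11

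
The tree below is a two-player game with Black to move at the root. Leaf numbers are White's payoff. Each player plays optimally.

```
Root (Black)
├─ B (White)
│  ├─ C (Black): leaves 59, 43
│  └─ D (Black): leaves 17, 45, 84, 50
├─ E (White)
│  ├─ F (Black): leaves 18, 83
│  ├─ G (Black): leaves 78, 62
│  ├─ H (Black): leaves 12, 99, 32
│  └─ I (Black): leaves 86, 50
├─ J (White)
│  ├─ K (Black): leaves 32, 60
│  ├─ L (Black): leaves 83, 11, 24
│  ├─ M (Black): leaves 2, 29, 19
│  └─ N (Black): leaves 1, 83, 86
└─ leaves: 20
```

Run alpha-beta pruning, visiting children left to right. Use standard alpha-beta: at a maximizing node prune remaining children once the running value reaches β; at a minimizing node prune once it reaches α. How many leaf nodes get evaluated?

C [α=-∞,β=+∞]: v=43
D [α=43,β=+∞]: v=17 after child 1 ≤ α → α-cutoff, skip 3
B [α=-∞,β=+∞]: v=43
F [α=-∞,β=43]: v=18
G [α=18,β=43]: v=62
E [α=-∞,β=43]: v=62 after child 2 ≥ β → β-cutoff, skip 2
K [α=-∞,β=43]: v=32
L [α=32,β=43]: v=11 after child 2 ≤ α → α-cutoff, skip 1
M [α=32,β=43]: v=2 after child 1 ≤ α → α-cutoff, skip 2
N [α=32,β=43]: v=1 after child 1 ≤ α → α-cutoff, skip 2
J [α=-∞,β=43]: v=32
Root [α=-∞,β=+∞]: v=20
Leaves evaluated: 14 of 27.

14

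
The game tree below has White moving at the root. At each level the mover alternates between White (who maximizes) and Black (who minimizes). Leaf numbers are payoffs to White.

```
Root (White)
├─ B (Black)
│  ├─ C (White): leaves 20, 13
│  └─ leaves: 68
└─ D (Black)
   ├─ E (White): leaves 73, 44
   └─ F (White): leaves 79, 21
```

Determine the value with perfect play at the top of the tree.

73

C (White): max(20, 13) = 20
B (Black): min(20, 68) = 20
E (White): max(73, 44) = 73
F (White): max(79, 21) = 79
D (Black): min(73, 79) = 73
Root (White): max(20, 73) = 73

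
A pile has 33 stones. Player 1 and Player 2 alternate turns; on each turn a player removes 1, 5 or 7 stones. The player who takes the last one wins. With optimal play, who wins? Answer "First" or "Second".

Mark each pile size as W (mover wins) or L (mover loses):
i:   0  1  2  3  4  5  6  7  8  9 10 11 12 13 14 15 16 17 18 19 20 21 22 23 24 25 26 27 28 29 30 31 32 33
     L  W  L  W  L  W  L  W  L  W  L  W  L  W  L  W  L  W  L  W  L  W  L  W  L  W  L  W  L  W  L  W  L  W
Position 33 is W, so the first player wins.

First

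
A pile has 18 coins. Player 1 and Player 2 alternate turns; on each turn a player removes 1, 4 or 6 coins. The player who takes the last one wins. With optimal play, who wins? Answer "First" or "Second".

First

i:   0  1  2  3  4  5  6  7  8  9 10 11 12 13 14 15 16 17 18
     L  W  L  W  W  L  W  L  W  W  L  W  L  W  W  L  W  L  W
Position 18 is W, so the first player wins.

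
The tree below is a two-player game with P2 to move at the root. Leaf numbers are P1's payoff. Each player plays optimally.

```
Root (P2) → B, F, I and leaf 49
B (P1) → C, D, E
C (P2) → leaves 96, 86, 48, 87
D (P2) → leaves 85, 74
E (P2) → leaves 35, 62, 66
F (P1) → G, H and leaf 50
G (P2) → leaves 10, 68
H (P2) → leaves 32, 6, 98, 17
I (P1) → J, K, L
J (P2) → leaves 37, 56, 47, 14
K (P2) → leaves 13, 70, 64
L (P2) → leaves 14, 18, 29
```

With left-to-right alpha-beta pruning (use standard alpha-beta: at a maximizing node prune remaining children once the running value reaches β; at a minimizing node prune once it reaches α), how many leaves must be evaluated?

19

C [α=-∞,β=+∞]: v=48
D [α=48,β=+∞]: v=74
E [α=74,β=+∞]: v=35 after child 1 ≤ α → α-cutoff, skip 2
B [α=-∞,β=+∞]: v=74
G [α=-∞,β=74]: v=10
H [α=10,β=74]: v=6 after child 2 ≤ α → α-cutoff, skip 2
F [α=-∞,β=74]: v=50
J [α=-∞,β=50]: v=14
K [α=14,β=50]: v=13 after child 1 ≤ α → α-cutoff, skip 2
L [α=14,β=50]: v=14 after child 1 ≤ α → α-cutoff, skip 2
I [α=-∞,β=50]: v=14
Root [α=-∞,β=+∞]: v=14
Leaves evaluated: 19 of 27.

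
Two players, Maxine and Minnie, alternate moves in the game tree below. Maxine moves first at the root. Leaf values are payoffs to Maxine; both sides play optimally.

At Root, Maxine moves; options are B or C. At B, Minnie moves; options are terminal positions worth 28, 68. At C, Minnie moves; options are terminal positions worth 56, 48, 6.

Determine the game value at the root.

28

B (Minnie): min(28, 68) = 28
C (Minnie): min(56, 48, 6) = 6
Root (Maxine): max(28, 6) = 28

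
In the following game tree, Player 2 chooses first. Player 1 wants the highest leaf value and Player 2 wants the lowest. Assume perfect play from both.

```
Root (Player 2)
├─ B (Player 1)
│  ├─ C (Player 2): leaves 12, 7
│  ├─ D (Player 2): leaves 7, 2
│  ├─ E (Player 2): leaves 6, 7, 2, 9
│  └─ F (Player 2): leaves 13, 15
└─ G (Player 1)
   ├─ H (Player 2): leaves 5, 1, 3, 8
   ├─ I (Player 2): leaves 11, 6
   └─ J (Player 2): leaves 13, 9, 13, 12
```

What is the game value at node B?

13

C: min(12, 7) = 7
D: min(7, 2) = 2
E: min(6, 7, 2, 9) = 2
F: min(13, 15) = 13
B: max(7, 2, 2, 13) = 13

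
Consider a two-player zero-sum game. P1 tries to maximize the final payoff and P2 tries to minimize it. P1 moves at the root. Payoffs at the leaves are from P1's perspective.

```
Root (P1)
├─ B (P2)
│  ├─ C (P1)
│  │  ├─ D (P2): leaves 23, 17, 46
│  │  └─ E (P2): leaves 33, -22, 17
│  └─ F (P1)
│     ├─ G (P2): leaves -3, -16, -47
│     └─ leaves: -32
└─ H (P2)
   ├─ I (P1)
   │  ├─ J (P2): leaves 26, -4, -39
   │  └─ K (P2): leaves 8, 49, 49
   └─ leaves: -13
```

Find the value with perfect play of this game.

D (P2): min(23, 17, 46) = 17
E (P2): min(33, -22, 17) = -22
C (P1): max(17, -22) = 17
G (P2): min(-3, -16, -47) = -47
F (P1): max(-47, -32) = -32
B (P2): min(17, -32) = -32
J (P2): min(26, -4, -39) = -39
K (P2): min(8, 49, 49) = 8
I (P1): max(-39, 8) = 8
H (P2): min(8, -13) = -13
Root (P1): max(-32, -13) = -13

-13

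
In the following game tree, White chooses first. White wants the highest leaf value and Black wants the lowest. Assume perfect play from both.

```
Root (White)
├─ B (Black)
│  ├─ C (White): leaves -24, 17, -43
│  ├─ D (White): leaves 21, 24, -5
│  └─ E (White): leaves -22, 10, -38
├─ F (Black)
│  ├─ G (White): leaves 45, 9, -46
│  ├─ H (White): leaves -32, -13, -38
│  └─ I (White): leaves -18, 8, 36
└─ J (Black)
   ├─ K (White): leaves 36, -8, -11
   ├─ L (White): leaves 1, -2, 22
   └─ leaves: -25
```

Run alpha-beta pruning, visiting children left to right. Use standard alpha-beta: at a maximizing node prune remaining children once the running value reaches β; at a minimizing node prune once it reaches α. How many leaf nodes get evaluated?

20

C [α=-∞,β=+∞]: v=17
D [α=-∞,β=17]: v=21 after child 1 ≥ β → β-cutoff, skip 2
E [α=-∞,β=17]: v=10
B [α=-∞,β=+∞]: v=10
G [α=10,β=+∞]: v=45
H [α=10,β=45]: v=-13
F [α=10,β=+∞]: v=-13 after child 2 ≤ α → α-cutoff, skip 1
K [α=10,β=+∞]: v=36
L [α=10,β=36]: v=22
J [α=10,β=+∞]: v=-25
Root [α=-∞,β=+∞]: v=10
Leaves evaluated: 20 of 25.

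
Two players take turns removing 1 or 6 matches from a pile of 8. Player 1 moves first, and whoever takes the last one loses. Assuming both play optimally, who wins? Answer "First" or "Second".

Second

Compute winning (W) and losing (L) positions by backward induction:
i:   0  1  2  3  4  5  6  7  8
     W  L  W  L  W  L  W  W  L
Position 8 is L, so the second player wins.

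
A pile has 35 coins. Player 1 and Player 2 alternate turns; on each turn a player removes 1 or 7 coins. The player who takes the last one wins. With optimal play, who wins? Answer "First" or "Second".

First

Positions where the player to move wins (W) vs loses (L):
i:   0  1  2  3  4  5  6  7  8  9 10 11 12 13 14 15 16 17 18 19 20 21 22 23 24 25 26 27 28 29 30 31 32 33 34 35
     L  W  L  W  L  W  L  W  L  W  L  W  L  W  L  W  L  W  L  W  L  W  L  W  L  W  L  W  L  W  L  W  L  W  L  W
Position 35 is W, so the first player wins.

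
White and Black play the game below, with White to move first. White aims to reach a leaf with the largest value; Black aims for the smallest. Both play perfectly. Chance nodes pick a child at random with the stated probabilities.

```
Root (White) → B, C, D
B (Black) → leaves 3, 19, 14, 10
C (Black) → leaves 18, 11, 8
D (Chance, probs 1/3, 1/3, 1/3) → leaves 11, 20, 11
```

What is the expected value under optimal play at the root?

B (Black): min(3, 19, 14, 10) = 3
C (Black): min(18, 11, 8) = 8
D (Chance): 1/3·11 + 1/3·20 + 1/3·11 = 14
Root (White): max(3, 8, 14) = 14

14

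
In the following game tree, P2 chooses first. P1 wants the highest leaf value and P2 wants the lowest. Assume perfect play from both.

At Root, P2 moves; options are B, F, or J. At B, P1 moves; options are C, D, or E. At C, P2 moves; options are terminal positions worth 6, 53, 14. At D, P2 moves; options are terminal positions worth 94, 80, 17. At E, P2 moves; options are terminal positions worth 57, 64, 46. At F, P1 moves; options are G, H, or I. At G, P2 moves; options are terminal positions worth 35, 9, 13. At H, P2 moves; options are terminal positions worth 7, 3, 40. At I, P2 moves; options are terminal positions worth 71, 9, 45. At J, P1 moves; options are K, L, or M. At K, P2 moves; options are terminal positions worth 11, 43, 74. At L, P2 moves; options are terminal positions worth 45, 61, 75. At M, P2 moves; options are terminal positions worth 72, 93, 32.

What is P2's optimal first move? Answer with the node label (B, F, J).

C (P2): min(6, 53, 14) = 6
D (P2): min(94, 80, 17) = 17
E (P2): min(57, 64, 46) = 46
B (P1): max(6, 17, 46) = 46
G (P2): min(35, 9, 13) = 9
H (P2): min(7, 3, 40) = 3
I (P2): min(71, 9, 45) = 9
F (P1): max(9, 3, 9) = 9
K (P2): min(11, 43, 74) = 11
L (P2): min(45, 61, 75) = 45
M (P2): min(72, 93, 32) = 32
J (P1): max(11, 45, 32) = 45
Root (P2): min(46, 9, 45) = 9
P2 picks the child with the lowest value: F (value 9).

F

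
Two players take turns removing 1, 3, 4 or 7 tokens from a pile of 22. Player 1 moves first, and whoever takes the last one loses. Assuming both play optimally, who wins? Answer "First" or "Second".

First

Mark each pile size as W (mover wins) or L (mover loses):
i:   0  1  2  3  4  5  6  7  8  9 10 11 12 13 14 15 16 17 18 19 20 21 22
     W  L  W  L  W  W  W  W  W  L  W  L  W  W  W  W  W  L  W  L  W  W  W
Position 22 is W, so the first player wins.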